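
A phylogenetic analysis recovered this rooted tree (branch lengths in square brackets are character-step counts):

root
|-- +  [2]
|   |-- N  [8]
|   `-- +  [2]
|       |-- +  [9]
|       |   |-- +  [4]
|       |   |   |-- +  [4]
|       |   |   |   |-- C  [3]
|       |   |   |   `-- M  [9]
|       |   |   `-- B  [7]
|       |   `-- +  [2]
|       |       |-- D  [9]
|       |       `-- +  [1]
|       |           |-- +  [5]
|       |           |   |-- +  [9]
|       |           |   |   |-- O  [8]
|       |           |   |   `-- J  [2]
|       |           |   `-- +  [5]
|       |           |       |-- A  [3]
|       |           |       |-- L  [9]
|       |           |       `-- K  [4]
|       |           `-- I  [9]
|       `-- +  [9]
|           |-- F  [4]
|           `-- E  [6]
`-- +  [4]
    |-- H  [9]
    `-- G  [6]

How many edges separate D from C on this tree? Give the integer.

5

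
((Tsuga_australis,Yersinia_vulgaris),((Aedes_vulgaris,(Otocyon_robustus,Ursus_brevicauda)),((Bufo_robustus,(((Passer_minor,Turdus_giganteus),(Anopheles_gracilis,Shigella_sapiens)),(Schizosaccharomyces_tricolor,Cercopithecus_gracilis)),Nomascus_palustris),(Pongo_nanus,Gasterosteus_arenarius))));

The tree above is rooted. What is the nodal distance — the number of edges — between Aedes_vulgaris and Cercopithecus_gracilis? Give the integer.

The MRCA of Aedes_vulgaris and Cercopithecus_gracilis is the node subtending ((Aedes_vulgaris,(Otocyon_robustus,Ursus_brevicauda)),((Bufo_robustus,(((Passer_minor,Turdus_giganteus),(Anopheles_gracilis,Shigella_sapiens)),(Schizosaccharomyces_tricolor,Cercopithecus_gracilis)),Nomascus_palustris),(Pongo_nanus,Gasterosteus_arenarius))).
From Aedes_vulgaris up to that node: 2 branches. From Cercopithecus_gracilis up to the same node: 5 branches. Total: 2 + 5 = 7.

7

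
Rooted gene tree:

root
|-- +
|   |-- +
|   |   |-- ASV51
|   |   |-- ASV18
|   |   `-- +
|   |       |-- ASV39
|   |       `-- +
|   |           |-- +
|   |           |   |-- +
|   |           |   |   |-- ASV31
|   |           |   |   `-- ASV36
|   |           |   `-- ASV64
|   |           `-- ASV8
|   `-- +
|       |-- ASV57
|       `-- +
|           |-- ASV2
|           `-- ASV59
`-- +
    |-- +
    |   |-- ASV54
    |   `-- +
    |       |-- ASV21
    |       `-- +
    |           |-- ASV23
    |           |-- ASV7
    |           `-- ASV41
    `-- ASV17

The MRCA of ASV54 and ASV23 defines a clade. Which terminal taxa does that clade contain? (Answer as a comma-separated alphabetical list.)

ASV21, ASV23, ASV41, ASV54, ASV7

Tracing ASV54: it sits inside (ASV54,(ASV21,(ASV23,ASV7,ASV41))).
Tracing ASV23: it sits inside (ASV23,ASV7,ASV41).
The smallest clade enclosing both is (ASV54,(ASV21,(ASV23,ASV7,ASV41))); the answer is its 5 terminal taxa in alphabetical order.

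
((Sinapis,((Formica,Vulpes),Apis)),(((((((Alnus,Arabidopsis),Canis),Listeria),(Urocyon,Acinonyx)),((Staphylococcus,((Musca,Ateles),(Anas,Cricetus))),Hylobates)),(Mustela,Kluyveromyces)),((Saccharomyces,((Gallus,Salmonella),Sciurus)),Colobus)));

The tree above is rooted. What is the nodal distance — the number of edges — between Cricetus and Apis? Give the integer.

11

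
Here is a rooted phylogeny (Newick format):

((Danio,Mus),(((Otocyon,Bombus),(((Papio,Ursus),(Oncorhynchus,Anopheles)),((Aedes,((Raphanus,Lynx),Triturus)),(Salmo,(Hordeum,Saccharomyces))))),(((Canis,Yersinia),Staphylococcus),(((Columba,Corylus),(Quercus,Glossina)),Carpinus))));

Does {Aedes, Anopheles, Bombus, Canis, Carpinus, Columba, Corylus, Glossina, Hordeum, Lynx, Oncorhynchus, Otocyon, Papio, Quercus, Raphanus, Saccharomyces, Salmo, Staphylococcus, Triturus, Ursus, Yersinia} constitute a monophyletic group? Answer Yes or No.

The most recent common ancestor of these taxa subtends (((Otocyon,Bombus),(((Papio,Ursus),(Oncorhynchus,Anopheles)),((Aedes,((Raphanus,Lynx),Triturus)),(Salmo,(Hordeum,Saccharomyces))))),(((Canis,Yersinia),Staphylococcus),(((Columba,Corylus),(Quercus,Glossina)),Carpinus))).
That clade has exactly 21 tips — every listed taxon and nothing else — so the group is monophyletic.

Yes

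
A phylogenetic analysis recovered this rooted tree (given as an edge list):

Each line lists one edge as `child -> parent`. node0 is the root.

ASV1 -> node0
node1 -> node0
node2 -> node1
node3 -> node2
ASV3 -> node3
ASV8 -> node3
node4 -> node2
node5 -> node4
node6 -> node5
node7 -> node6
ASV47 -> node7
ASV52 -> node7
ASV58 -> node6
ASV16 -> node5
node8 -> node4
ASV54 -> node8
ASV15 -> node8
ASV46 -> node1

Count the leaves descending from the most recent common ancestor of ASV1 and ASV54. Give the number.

10

The MRCA of ASV1 and ASV54 is the root, so the clade is the entire tree.
That clade contains 10 terminal taxa: ASV1, ASV15, ASV16, ASV3, ASV46, ASV47, ASV52, ASV54, ASV58, ASV8.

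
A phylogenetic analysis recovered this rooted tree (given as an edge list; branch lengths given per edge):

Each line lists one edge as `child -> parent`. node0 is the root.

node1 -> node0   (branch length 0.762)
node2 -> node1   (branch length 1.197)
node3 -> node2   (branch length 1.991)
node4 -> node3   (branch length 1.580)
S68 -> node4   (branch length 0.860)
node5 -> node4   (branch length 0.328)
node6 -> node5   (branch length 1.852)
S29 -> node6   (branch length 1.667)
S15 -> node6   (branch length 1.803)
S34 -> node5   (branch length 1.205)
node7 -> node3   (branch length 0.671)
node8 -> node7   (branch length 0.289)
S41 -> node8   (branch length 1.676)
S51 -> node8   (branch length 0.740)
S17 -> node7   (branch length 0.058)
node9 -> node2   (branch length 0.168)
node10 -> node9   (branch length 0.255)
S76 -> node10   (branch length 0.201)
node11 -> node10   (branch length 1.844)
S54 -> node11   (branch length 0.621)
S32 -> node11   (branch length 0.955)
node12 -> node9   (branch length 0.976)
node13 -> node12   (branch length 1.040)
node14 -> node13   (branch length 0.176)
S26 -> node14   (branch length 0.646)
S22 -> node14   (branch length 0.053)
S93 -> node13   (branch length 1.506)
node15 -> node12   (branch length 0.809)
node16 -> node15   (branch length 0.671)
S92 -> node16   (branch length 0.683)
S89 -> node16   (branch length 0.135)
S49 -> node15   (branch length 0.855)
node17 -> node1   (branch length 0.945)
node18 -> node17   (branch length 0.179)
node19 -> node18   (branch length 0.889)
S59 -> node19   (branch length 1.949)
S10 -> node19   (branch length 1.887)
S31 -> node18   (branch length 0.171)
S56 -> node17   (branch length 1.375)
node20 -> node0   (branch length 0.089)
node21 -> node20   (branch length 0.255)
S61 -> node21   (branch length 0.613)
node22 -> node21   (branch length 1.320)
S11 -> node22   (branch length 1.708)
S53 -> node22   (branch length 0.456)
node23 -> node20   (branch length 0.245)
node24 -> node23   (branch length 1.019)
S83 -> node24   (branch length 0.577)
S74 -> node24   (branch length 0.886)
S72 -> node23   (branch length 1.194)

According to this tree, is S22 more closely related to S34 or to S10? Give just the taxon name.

S34

The MRCA of S22 and S34 subtends (((S68,((S29,S15),S34)),((S41,S51),S17)),((S76,(S54,S32)),(((S26,S22),S93),((S92,S89),S49)))) (16 taxa).
The MRCA of S22 and S10 subtends ((((S68,((S29,S15),S34)),((S41,S51),S17)),((S76,(S54,S32)),(((S26,S22),S93),((S92,S89),S49)))),(((S59,S10),S31),S56)) (20 taxa).
The first is nested inside the second, so S22 shares a more recent common ancestor with S34.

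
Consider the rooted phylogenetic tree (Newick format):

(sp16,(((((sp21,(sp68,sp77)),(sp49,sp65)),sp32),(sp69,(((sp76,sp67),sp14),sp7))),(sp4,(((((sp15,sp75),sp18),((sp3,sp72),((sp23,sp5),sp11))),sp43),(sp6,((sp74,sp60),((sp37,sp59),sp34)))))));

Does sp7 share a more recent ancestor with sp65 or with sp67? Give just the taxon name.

sp67

The MRCA of sp7 and sp67 subtends (((sp76,sp67),sp14),sp7) (4 taxa).
The MRCA of sp7 and sp65 subtends ((((sp21,(sp68,sp77)),(sp49,sp65)),sp32),(sp69,(((sp76,sp67),sp14),sp7))) (11 taxa).
The first is nested inside the second, so sp7 shares a more recent common ancestor with sp67.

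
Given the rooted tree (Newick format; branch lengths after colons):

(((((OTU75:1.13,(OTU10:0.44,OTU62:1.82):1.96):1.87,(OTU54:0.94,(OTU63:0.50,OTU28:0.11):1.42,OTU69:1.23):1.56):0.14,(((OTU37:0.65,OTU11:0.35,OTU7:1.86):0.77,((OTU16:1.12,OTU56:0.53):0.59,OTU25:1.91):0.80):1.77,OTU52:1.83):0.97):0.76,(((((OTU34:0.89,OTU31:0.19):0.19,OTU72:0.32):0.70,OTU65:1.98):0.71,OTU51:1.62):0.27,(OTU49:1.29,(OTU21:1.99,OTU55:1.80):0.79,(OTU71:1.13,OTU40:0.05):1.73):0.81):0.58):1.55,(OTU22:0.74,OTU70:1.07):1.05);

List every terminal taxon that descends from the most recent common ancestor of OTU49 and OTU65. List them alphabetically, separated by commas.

OTU21, OTU31, OTU34, OTU40, OTU49, OTU51, OTU55, OTU65, OTU71, OTU72

Tracing OTU49: it sits inside (OTU49,(OTU21,OTU55),(OTU71,OTU40)).
Tracing OTU65: it sits inside (((OTU34,OTU31),OTU72),OTU65).
The smallest clade enclosing both is (((((OTU34,OTU31),OTU72),OTU65),OTU51),(OTU49,(OTU21,OTU55),(OTU71,OTU40))); the answer is its 10 terminal taxa in alphabetical order.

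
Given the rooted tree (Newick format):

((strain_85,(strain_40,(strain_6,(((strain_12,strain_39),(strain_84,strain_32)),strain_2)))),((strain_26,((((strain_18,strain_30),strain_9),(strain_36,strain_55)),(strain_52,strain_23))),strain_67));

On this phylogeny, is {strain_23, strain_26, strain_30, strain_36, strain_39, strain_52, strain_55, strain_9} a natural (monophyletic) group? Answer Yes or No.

No

The MRCA of the listed taxa is the root, so the smallest clade containing them is the whole tree.
That clade also contains strain_12, strain_18, strain_2, strain_32, strain_40, strain_6, strain_67, strain_84, strain_85, which are not in the proposed group, so the group is not monophyletic.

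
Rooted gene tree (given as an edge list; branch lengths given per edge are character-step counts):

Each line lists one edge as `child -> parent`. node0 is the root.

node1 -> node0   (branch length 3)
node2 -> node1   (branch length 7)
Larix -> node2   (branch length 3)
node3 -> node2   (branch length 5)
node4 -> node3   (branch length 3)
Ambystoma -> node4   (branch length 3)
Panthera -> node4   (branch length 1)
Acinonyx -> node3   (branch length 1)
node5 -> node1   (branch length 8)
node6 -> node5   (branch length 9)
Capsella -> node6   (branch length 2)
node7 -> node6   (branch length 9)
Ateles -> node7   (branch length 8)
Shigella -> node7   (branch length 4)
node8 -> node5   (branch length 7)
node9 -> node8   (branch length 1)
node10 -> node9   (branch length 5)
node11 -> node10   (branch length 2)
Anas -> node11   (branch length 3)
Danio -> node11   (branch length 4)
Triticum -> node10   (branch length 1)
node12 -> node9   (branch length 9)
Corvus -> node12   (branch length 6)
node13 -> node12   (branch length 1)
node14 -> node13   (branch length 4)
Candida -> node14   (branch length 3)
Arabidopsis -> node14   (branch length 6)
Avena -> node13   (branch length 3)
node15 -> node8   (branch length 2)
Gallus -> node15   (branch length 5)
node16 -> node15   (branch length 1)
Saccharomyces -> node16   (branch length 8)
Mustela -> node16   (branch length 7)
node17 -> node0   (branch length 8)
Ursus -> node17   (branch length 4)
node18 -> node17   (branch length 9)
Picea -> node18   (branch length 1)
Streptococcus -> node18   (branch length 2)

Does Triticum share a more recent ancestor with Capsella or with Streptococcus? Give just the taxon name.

Capsella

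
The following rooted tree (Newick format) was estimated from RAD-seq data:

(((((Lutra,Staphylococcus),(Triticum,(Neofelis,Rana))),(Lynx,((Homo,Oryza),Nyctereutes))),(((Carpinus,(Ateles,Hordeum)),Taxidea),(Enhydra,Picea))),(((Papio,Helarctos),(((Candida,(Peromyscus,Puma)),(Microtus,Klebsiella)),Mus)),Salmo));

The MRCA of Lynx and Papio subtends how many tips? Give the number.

The MRCA of Lynx and Papio is the root, so the clade is the entire tree.
That clade contains 24 terminal taxa: Ateles, Candida, Carpinus, Enhydra, Helarctos, Homo, Hordeum, Klebsiella, Lutra, Lynx, Microtus, Mus, Neofelis, Nyctereutes, Oryza, Papio, Peromyscus, Picea, Puma, Rana, Salmo, Staphylococcus, Taxidea, Triticum.

24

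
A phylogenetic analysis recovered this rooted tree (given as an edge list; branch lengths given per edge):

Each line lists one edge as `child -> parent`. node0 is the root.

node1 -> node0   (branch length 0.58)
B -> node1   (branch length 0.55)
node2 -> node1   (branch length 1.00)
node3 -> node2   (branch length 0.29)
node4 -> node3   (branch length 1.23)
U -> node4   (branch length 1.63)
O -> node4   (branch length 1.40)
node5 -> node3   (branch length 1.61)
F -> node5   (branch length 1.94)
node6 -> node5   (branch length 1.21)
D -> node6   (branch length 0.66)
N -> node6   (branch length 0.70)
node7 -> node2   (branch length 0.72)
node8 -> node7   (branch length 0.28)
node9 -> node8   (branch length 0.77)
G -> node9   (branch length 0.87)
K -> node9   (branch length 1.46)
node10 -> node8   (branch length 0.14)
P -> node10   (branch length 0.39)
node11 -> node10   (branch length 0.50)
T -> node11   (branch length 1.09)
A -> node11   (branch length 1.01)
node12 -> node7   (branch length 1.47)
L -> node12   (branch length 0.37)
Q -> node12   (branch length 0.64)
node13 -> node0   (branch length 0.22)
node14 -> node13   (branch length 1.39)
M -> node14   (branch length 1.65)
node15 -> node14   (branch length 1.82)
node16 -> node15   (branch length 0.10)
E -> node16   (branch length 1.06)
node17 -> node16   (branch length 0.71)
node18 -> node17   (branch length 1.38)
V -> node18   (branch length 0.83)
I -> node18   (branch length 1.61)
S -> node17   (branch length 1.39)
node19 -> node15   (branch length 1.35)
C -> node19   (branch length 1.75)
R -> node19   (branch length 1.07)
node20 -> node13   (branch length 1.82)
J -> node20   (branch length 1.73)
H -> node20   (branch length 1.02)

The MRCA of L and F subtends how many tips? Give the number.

12

The MRCA of L and F is the node subtending (((U,O),(F,(D,N))),(((G,K),(P,(T,A))),(L,Q))).
That clade contains 12 terminal taxa: A, D, F, G, K, L, N, O, P, Q, T, U.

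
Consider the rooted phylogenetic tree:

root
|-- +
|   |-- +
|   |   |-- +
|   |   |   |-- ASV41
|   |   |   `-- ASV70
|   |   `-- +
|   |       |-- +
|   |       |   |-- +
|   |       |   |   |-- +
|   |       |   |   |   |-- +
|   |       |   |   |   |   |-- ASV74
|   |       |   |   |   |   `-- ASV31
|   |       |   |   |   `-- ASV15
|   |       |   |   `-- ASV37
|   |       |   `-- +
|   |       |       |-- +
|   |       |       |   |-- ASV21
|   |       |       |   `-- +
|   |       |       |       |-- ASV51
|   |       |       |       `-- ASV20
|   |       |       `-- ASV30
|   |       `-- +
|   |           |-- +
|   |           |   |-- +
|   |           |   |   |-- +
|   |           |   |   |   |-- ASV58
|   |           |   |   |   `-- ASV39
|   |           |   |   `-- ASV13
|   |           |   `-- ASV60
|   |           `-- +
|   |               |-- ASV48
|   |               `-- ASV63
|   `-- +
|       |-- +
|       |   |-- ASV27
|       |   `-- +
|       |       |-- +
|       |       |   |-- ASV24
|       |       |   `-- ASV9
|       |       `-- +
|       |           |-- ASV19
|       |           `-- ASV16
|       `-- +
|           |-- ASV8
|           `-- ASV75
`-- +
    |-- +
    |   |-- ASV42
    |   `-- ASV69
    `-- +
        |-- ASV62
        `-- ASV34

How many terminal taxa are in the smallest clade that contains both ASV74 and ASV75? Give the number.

23

The MRCA of ASV74 and ASV75 is the node subtending (((ASV41,ASV70),(((((ASV74,ASV31),ASV15),ASV37),((ASV21,(ASV51,ASV20)),ASV30)),((((ASV58,ASV39),ASV13),ASV60),(ASV48,ASV63)))),((ASV27,((ASV24,ASV9),(ASV19,ASV16))),(ASV8,ASV75))).
That clade contains 23 terminal taxa: ASV13, ASV15, ASV16, ASV19, ASV20, ASV21, ASV24, ASV27, ASV30, ASV31, ASV37, ASV39, ASV41, ASV48, ASV51, ASV58, ASV60, ASV63, ASV70, ASV74, ASV75, ASV8, ASV9.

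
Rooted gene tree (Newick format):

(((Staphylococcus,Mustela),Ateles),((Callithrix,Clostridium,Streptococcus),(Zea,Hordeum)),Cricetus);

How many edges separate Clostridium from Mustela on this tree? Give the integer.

6

The MRCA of Clostridium and Mustela is the root of the tree.
From Clostridium up to that node: 3 branches. From Mustela up to the same node: 3 branches. Total: 3 + 3 = 6.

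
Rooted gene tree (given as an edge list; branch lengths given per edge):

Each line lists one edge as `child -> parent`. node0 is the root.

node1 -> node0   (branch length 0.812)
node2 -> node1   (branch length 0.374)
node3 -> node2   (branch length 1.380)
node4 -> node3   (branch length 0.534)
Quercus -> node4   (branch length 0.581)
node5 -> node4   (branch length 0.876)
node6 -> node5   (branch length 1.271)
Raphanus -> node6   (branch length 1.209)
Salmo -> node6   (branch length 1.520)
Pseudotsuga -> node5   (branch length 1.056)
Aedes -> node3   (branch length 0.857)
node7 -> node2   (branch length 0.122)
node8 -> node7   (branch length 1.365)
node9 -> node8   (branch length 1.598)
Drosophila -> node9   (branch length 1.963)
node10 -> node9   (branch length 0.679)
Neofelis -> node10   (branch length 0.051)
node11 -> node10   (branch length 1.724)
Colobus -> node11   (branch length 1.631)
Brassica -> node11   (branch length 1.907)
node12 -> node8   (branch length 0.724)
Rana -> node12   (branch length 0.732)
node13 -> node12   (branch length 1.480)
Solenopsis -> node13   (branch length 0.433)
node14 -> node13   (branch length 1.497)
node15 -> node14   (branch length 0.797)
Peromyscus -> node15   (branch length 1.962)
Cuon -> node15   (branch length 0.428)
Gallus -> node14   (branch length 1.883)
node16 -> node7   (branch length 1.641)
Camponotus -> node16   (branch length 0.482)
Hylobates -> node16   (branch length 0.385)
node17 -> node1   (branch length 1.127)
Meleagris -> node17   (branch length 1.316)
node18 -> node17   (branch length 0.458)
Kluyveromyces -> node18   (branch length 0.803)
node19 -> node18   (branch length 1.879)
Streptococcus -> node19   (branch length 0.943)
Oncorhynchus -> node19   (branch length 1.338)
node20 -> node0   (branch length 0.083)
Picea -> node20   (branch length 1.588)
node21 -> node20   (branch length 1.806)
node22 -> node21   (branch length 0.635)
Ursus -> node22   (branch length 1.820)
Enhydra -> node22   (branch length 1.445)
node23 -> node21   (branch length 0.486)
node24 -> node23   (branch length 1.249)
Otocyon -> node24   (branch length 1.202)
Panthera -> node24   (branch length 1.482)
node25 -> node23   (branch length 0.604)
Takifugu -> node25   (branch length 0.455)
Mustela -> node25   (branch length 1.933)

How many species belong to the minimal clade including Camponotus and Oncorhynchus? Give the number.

20

The MRCA of Camponotus and Oncorhynchus is the node subtending ((((Quercus,((Raphanus,Salmo),Pseudotsuga)),Aedes),(((Drosophila,(Neofelis,(Colobus,Brassica))),(Rana,(Solenopsis,((Peromyscus,Cuon),Gallus)))),(Camponotus,Hylobates))),(Meleagris,(Kluyveromyces,(Streptococcus,Oncorhynchus)))).
That clade contains 20 terminal taxa: Aedes, Brassica, Camponotus, Colobus, Cuon, Drosophila, Gallus, Hylobates, Kluyveromyces, Meleagris, Neofelis, Oncorhynchus, Peromyscus, Pseudotsuga, Quercus, Rana, Raphanus, Salmo, Solenopsis, Streptococcus.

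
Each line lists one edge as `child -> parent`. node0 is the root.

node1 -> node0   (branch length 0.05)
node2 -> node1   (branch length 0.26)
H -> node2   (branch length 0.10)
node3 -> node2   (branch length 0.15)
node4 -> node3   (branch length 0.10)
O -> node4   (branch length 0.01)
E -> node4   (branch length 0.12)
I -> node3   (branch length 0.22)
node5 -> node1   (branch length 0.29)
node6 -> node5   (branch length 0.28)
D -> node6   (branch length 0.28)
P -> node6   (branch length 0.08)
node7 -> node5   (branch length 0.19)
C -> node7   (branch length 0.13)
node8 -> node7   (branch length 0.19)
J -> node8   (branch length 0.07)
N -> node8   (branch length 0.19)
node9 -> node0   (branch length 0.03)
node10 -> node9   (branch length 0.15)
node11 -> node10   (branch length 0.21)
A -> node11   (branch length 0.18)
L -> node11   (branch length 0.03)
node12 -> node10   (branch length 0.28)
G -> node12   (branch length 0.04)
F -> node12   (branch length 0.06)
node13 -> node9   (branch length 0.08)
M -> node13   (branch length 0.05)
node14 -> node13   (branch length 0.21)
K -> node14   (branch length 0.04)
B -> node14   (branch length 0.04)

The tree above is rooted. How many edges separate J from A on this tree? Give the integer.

The MRCA of J and A is the root of the tree.
From J up to that node: 5 branches. From A up to the same node: 4 branches. Total: 5 + 4 = 9.

9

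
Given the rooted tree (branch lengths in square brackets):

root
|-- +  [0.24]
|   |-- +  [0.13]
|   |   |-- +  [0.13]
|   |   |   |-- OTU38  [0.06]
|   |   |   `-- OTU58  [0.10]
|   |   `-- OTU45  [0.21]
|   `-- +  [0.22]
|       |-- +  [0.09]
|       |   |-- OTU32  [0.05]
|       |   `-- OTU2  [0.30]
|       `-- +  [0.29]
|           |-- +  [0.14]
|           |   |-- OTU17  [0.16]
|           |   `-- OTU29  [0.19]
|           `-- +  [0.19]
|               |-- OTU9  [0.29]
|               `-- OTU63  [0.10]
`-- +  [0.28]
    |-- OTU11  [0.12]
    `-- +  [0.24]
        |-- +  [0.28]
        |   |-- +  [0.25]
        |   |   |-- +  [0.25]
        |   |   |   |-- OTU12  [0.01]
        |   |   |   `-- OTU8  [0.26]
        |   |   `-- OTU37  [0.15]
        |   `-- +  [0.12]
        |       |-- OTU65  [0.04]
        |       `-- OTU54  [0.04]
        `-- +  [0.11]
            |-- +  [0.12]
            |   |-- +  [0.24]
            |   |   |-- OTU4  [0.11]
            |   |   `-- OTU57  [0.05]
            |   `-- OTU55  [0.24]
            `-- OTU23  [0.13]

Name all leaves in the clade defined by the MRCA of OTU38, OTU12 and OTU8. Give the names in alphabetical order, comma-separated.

Tracing OTU38: it sits inside (OTU38,OTU58).
Tracing OTU12: it sits inside (OTU12,OTU8).
Tracing OTU8: it sits inside (OTU12,OTU8).
The smallest clade enclosing all 3 is the whole tree (their MRCA is the root), so the answer is all 19 tips in alphabetical order.

OTU11, OTU12, OTU17, OTU2, OTU23, OTU29, OTU32, OTU37, OTU38, OTU4, OTU45, OTU54, OTU55, OTU57, OTU58, OTU63, OTU65, OTU8, OTU9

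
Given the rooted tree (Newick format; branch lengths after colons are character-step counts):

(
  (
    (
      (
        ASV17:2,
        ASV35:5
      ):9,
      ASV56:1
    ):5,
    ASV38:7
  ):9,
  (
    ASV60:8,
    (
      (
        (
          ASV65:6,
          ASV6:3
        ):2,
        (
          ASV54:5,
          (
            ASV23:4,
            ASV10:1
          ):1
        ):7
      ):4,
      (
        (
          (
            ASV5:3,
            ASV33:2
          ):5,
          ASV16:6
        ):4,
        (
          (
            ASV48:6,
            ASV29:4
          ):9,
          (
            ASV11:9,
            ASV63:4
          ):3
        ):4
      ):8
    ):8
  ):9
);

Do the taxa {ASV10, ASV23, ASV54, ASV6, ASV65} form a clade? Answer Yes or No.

The most recent common ancestor of these taxa subtends ((ASV65,ASV6),(ASV54,(ASV23,ASV10))).
That clade has exactly 5 tips — every listed taxon and nothing else — so the group is monophyletic.

Yes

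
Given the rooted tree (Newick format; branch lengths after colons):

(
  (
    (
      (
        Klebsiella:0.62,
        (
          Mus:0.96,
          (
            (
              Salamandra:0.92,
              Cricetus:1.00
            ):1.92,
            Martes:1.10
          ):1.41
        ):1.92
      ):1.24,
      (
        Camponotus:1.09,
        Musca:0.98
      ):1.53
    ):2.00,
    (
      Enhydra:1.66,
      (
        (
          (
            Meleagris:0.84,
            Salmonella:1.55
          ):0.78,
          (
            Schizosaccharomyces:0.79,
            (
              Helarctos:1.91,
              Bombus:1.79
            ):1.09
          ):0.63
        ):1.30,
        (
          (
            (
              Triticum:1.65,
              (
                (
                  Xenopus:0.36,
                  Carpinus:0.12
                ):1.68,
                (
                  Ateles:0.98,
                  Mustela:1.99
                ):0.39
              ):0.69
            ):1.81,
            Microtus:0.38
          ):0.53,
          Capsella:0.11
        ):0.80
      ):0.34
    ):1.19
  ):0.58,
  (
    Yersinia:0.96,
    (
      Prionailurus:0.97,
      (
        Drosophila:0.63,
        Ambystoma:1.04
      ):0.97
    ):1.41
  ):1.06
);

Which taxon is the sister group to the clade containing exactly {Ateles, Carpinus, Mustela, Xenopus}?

Triticum

The clade containing exactly {Ateles, Carpinus, Mustela, Xenopus} attaches to the tree at the node subtending (Triticum,((Xenopus,Carpinus),(Ateles,Mustela))).
The other lineage descending from that same node — the sister group — is the single tip Triticum.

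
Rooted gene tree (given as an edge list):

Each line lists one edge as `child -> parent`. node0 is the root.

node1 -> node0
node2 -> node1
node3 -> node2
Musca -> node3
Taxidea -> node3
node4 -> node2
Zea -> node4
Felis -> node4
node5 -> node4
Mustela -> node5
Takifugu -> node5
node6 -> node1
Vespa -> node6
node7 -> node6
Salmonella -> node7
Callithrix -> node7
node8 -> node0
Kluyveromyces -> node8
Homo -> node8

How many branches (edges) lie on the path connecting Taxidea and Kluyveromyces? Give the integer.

6

The MRCA of Taxidea and Kluyveromyces is the root of the tree.
From Taxidea up to that node: 4 branches. From Kluyveromyces up to the same node: 2 branches. Total: 4 + 2 = 6.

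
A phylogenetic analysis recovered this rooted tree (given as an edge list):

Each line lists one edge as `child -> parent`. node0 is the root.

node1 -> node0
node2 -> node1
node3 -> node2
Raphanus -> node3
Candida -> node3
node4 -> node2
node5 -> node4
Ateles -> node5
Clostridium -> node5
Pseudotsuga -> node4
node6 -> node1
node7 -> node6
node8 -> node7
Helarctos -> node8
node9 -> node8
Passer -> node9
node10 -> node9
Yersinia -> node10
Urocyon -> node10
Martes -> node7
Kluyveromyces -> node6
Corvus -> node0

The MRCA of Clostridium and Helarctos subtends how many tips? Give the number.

The MRCA of Clostridium and Helarctos is the node subtending (((Raphanus,Candida),((Ateles,Clostridium),Pseudotsuga)),(((Helarctos,(Passer,(Yersinia,Urocyon))),Martes),Kluyveromyces)).
That clade contains 11 terminal taxa: Ateles, Candida, Clostridium, Helarctos, Kluyveromyces, Martes, Passer, Pseudotsuga, Raphanus, Urocyon, Yersinia.

11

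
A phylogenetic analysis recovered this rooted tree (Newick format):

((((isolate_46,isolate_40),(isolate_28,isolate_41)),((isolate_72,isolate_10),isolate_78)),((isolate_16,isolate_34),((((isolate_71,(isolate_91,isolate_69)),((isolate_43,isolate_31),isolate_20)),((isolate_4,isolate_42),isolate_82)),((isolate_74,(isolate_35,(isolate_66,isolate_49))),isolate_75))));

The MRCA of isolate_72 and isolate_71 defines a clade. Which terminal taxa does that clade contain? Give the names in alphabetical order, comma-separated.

isolate_10, isolate_16, isolate_20, isolate_28, isolate_31, isolate_34, isolate_35, isolate_4, isolate_40, isolate_41, isolate_42, isolate_43, isolate_46, isolate_49, isolate_66, isolate_69, isolate_71, isolate_72, isolate_74, isolate_75, isolate_78, isolate_82, isolate_91

Tracing isolate_72: it sits inside (isolate_72,isolate_10).
Tracing isolate_71: it sits inside (isolate_71,(isolate_91,isolate_69)).
The smallest clade enclosing both is the whole tree (their MRCA is the root), so the answer is all 23 tips in alphabetical order.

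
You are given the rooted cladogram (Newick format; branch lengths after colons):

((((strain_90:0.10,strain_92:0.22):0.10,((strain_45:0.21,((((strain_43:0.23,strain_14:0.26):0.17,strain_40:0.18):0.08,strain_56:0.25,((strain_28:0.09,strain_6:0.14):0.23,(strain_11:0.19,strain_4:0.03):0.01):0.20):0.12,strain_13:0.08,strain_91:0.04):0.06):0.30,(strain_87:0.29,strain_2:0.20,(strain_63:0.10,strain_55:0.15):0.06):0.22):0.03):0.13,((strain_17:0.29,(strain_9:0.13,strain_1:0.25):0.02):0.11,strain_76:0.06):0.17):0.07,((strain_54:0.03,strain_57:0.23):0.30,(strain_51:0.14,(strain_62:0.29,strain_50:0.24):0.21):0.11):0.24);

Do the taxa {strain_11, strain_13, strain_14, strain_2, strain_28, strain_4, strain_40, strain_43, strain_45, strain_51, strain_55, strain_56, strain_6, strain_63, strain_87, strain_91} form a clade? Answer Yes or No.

No

The MRCA of the listed taxa is the root, so the smallest clade containing them is the whole tree.
That clade also contains strain_1, strain_17, strain_50, strain_54, strain_57, strain_62, strain_76, strain_9, strain_90, strain_92, which are not in the proposed group, so the group is not monophyletic.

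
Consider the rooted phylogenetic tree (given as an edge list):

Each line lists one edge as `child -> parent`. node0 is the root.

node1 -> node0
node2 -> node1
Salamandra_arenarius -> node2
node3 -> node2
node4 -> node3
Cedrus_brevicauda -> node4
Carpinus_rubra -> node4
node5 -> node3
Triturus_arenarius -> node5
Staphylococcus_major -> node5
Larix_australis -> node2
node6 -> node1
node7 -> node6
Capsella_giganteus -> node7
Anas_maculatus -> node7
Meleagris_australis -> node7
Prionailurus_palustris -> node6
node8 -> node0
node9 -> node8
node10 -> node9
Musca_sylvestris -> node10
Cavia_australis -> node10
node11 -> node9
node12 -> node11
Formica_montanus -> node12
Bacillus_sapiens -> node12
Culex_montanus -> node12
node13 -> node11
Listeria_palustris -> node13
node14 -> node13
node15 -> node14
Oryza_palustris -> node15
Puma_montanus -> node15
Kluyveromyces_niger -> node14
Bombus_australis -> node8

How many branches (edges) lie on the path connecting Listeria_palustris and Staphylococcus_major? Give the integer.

10

The MRCA of Listeria_palustris and Staphylococcus_major is the root of the tree.
From Listeria_palustris up to that node: 5 branches. From Staphylococcus_major up to the same node: 5 branches. Total: 5 + 5 = 10.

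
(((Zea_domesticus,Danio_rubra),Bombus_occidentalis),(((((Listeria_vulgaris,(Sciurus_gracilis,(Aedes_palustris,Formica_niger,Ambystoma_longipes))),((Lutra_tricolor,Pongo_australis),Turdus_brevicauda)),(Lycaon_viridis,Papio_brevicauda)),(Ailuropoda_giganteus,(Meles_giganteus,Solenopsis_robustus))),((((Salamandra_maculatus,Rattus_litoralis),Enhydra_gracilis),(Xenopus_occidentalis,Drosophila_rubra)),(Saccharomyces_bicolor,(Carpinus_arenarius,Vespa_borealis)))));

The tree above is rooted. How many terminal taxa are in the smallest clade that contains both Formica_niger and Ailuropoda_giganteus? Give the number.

13

The MRCA of Formica_niger and Ailuropoda_giganteus is the node subtending ((((Listeria_vulgaris,(Sciurus_gracilis,(Aedes_palustris,Formica_niger,Ambystoma_longipes))),((Lutra_tricolor,Pongo_australis),Turdus_brevicauda)),(Lycaon_viridis,Papio_brevicauda)),(Ailuropoda_giganteus,(Meles_giganteus,Solenopsis_robustus))).
That clade contains 13 terminal taxa: Aedes_palustris, Ailuropoda_giganteus, Ambystoma_longipes, Formica_niger, Listeria_vulgaris, Lutra_tricolor, Lycaon_viridis, Meles_giganteus, Papio_brevicauda, Pongo_australis, Sciurus_gracilis, Solenopsis_robustus, Turdus_brevicauda.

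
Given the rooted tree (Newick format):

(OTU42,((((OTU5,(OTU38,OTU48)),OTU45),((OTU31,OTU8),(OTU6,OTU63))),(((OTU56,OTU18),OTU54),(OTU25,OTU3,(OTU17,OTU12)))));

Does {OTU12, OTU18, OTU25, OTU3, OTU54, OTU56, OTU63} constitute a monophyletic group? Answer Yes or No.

The MRCA of the listed taxa subtends ((((OTU5,(OTU38,OTU48)),OTU45),((OTU31,OTU8),(OTU6,OTU63))),(((OTU56,OTU18),OTU54),(OTU25,OTU3,(OTU17,OTU12)))).
That clade also contains OTU17, OTU31, OTU38, OTU45, OTU48, OTU5, OTU6, OTU8, which are not in the proposed group, so the group is not monophyletic.

No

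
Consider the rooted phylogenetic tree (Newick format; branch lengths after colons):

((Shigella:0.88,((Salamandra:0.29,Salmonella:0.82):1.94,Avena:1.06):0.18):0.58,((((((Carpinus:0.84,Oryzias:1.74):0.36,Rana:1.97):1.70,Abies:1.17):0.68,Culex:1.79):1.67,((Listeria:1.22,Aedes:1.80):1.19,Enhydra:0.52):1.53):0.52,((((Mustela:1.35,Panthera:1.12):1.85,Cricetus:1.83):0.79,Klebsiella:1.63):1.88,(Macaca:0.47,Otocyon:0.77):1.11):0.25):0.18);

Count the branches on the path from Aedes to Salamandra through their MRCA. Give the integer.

9

The MRCA of Aedes and Salamandra is the root of the tree.
From Aedes up to that node: 5 branches. From Salamandra up to the same node: 4 branches. Total: 5 + 4 = 9.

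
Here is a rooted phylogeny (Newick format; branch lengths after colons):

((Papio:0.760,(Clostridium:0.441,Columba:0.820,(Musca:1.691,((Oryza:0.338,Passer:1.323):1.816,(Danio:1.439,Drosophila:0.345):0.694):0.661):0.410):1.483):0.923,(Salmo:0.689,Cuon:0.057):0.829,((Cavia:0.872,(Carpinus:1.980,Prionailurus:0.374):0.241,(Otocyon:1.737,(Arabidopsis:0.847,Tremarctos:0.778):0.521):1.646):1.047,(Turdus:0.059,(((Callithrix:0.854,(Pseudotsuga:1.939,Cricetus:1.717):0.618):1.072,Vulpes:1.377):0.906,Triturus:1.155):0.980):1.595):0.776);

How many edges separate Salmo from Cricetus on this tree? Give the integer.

The MRCA of Salmo and Cricetus is the root of the tree.
From Salmo up to that node: 2 branches. From Cricetus up to the same node: 7 branches. Total: 2 + 7 = 9.

9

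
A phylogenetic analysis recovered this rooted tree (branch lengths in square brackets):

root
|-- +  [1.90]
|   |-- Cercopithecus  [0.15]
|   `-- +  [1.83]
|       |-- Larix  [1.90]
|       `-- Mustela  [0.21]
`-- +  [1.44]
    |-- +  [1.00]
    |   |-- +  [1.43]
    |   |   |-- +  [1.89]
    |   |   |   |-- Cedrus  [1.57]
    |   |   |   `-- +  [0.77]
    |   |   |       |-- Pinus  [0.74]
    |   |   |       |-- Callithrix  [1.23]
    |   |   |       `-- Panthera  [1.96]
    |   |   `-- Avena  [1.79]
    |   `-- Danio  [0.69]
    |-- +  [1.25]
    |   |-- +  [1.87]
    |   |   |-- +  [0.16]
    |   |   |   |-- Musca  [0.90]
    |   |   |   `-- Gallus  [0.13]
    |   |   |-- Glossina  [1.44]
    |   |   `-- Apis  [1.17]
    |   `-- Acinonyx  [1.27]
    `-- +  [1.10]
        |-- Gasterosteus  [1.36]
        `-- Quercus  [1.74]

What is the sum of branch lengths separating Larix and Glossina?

The path runs Larix → … → MRCA → … → Glossina; the MRCA is the root of the tree.
Branch lengths along that path: 1.90 + 1.83 + 1.90 + 1.44 + 1.25 + 1.87 + 1.44 = 11.63.

11.63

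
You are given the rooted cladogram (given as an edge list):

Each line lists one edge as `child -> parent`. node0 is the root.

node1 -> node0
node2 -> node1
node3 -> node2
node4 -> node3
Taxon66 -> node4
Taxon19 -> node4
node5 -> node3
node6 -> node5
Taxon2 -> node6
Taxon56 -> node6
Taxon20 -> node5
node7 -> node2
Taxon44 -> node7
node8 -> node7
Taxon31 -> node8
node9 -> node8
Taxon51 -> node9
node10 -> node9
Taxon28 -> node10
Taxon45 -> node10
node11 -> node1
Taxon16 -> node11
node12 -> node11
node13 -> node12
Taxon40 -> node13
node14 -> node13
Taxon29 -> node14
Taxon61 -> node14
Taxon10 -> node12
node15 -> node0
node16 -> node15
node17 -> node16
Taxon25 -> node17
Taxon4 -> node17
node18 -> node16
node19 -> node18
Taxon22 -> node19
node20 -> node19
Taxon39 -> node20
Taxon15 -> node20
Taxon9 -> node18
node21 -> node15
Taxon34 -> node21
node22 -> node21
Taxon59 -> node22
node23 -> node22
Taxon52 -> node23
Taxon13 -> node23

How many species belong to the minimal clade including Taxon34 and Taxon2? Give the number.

25

The MRCA of Taxon34 and Taxon2 is the root, so the clade is the entire tree.
That clade contains 25 terminal taxa: Taxon10, Taxon13, Taxon15, Taxon16, Taxon19, Taxon2, Taxon20, Taxon22, Taxon25, Taxon28, Taxon29, Taxon31, Taxon34, Taxon39, Taxon4, Taxon40, Taxon44, Taxon45, Taxon51, Taxon52, Taxon56, Taxon59, Taxon61, Taxon66, Taxon9.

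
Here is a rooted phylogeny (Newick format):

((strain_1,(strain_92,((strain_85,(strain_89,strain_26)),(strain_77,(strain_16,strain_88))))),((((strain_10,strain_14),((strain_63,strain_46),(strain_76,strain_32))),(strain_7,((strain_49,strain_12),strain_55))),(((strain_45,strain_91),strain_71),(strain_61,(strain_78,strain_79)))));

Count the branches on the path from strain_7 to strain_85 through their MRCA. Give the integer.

9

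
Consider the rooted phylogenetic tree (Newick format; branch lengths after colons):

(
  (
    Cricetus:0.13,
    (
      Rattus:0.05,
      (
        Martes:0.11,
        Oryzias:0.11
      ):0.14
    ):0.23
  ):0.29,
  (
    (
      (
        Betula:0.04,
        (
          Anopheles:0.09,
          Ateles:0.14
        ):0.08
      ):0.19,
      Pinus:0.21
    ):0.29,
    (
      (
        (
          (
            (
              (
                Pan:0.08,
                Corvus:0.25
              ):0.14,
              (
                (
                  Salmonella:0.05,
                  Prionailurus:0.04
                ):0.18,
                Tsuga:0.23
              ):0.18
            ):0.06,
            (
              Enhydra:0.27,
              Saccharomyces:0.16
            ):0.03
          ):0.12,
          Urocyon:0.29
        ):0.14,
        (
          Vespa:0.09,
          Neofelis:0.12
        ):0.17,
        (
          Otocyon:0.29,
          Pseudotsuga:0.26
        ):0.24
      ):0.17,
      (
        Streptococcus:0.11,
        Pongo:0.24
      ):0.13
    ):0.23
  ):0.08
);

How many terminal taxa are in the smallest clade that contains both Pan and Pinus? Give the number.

The MRCA of Pan and Pinus is the node subtending (((Betula,(Anopheles,Ateles)),Pinus),((((((Pan,Corvus),((Salmonella,Prionailurus),Tsuga)),(Enhydra,Saccharomyces)),Urocyon),(Vespa,Neofelis),(Otocyon,Pseudotsuga)),(Streptococcus,Pongo))).
That clade contains 18 terminal taxa: Anopheles, Ateles, Betula, Corvus, Enhydra, Neofelis, Otocyon, Pan, Pinus, Pongo, Prionailurus, Pseudotsuga, Saccharomyces, Salmonella, Streptococcus, Tsuga, Urocyon, Vespa.

18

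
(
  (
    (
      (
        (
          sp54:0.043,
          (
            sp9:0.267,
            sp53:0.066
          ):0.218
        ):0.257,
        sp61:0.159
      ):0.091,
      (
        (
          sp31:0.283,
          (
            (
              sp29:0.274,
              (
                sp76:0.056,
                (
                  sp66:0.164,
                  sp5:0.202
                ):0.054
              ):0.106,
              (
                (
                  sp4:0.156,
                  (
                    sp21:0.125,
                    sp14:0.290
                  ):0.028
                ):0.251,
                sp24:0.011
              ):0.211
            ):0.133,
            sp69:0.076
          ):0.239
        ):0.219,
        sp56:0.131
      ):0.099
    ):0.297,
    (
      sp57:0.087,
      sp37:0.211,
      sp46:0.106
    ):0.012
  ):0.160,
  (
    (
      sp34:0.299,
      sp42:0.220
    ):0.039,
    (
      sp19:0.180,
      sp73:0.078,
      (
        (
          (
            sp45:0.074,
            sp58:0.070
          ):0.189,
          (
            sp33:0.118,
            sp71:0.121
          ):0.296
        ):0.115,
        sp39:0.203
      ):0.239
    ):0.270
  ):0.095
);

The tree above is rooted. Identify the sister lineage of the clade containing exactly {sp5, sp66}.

sp76

The clade containing exactly {sp5, sp66} attaches to the tree at the node subtending (sp76,(sp66,sp5)).
The other lineage descending from that same node — the sister group — is the single tip sp76.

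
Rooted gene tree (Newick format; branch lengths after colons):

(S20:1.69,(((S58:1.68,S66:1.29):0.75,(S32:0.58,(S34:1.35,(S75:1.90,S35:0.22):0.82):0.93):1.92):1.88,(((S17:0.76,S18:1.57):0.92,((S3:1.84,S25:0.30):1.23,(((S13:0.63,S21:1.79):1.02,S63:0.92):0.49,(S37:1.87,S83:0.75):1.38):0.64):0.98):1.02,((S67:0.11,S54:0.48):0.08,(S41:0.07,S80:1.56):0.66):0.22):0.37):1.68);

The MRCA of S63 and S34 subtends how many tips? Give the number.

19

The MRCA of S63 and S34 is the node subtending (((S58,S66),(S32,(S34,(S75,S35)))),(((S17,S18),((S3,S25),(((S13,S21),S63),(S37,S83)))),((S67,S54),(S41,S80)))).
That clade contains 19 terminal taxa: S13, S17, S18, S21, S25, S3, S32, S34, S35, S37, S41, S54, S58, S63, S66, S67, S75, S80, S83.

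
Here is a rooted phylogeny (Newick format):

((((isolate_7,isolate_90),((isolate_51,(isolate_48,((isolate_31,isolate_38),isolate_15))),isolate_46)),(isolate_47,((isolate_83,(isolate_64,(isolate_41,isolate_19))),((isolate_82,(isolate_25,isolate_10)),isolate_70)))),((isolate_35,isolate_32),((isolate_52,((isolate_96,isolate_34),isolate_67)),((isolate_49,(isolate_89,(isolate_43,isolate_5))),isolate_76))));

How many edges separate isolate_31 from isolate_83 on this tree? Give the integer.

11

The MRCA of isolate_31 and isolate_83 is the node subtending (((isolate_7,isolate_90),((isolate_51,(isolate_48,((isolate_31,isolate_38),isolate_15))),isolate_46)),(isolate_47,((isolate_83,(isolate_64,(isolate_41,isolate_19))),((isolate_82,(isolate_25,isolate_10)),isolate_70)))).
From isolate_31 up to that node: 7 branches. From isolate_83 up to the same node: 4 branches. Total: 7 + 4 = 11.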